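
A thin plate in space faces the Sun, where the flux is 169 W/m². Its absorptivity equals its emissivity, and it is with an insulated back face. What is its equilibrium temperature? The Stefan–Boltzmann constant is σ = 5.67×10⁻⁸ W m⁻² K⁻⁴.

Absorbed flux αS = emitted flux εσT⁴ (one radiating face); with α = ε, T = (S/σ)^(1/4).
T = (169 / 5.67×10⁻⁸)^(1/4) = (2.98×10^9)^(1/4).
T = 234 K.

T ≈ 234 K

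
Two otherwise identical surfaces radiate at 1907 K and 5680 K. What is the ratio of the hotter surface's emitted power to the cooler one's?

P ∝ T⁴, so the ratio is (5680/1907)⁴ = (2.979)⁴ = 78.7.

ratio ≈ 78.7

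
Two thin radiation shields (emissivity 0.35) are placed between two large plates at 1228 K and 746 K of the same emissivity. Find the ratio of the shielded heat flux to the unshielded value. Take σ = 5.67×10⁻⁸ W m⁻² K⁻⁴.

With N identical shields there are N+1 = 3 gaps in series, each with the same radiative resistance, so the flux falls to 1/(N+1) of its unshielded value.

ratio ≈ 0.333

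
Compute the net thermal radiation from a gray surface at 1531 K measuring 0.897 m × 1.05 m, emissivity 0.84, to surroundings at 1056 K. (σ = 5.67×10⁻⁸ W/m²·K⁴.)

A = 0.897 × 1.05 = 0.942 m².
Q = εσA(T⁴ − T_s⁴). T⁴ − T_s⁴ = (1531)⁴ − (1056)⁴ = 5.49×10^12 − 1.24×10^12 = 4.25×10^12 K⁴.
Q = 0.84 × 5.67×10⁻⁸ × 0.942 × 4.25×10^12 = 1.91×10^5 W.

Q ≈ 1.91×10^5 W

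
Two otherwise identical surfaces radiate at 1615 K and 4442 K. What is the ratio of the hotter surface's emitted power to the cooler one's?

ratio ≈ 57.2

P ∝ T⁴, so the ratio is (4442/1615)⁴ = (2.750)⁴ = 57.2.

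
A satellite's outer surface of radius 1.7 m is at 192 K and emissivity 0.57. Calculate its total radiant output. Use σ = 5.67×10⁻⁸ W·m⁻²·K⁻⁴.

A = 4πr² = 4π × (1.7)² = 36.3 m².
Stefan–Boltzmann: P = εσAT⁴ = 0.57 × 5.67×10⁻⁸ × 36.3 × (192)⁴ = 0.57 × 5.67×10⁻⁸ × 36.3 × 1.36×10^9.
P = 1600 W.

P ≈ 1600 W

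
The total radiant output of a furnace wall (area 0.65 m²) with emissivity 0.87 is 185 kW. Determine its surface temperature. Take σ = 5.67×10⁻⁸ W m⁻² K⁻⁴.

T ≈ 1550 K

From P = εσAT⁴, T = (P / εσA)^(1/4) = (1.85×10^5 / (0.87 × 5.67×10⁻⁸ × 0.650))^(1/4).
T = (5.77×10^12)^(1/4) = 1550 K.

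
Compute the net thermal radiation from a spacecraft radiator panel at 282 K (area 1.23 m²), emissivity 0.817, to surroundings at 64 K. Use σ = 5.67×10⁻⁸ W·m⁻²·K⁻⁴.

Q ≈ 359 W

Q = εσA(T⁴ − T_s⁴). T⁴ − T_s⁴ = (282)⁴ − (64)⁴ = 6.32×10^9 − 1.68×10^7 = 6.31×10^9 K⁴.
Q = 0.817 × 5.67×10⁻⁸ × 1.23 × 6.31×10^9 = 359 W.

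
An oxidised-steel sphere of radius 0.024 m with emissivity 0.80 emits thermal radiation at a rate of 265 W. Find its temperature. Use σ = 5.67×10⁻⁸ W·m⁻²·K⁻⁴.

A = 4πr² = 4π × (0.024)² = 7.24×10^-3 m².
From P = εσAT⁴, T = (P / εσA)^(1/4) = (265 / (0.80 × 5.67×10⁻⁸ × 7.24×10^-3))^(1/4).
T = (8.07×10^11)^(1/4) = 948 K.

T ≈ 948 K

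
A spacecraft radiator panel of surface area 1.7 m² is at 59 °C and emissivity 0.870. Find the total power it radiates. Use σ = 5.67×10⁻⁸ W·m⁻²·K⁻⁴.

P ≈ 1020 W

59 °C = 332 K.
Stefan–Boltzmann: P = εσAT⁴ = 0.870 × 5.67×10⁻⁸ × 1.70 × (332)⁴ = 0.870 × 5.67×10⁻⁸ × 1.70 × 1.21×10^10.
P = 1020 W.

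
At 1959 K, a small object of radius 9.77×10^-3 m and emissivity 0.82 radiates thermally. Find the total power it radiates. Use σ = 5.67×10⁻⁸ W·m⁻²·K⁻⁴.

A = 4πr² = 4π × (9.77×10^-3)² = 1.20×10^-3 m².
P = εσAT⁴ = 0.82 × 5.67×10⁻⁸ × 1.20×10^-3 × (1959)⁴ = 0.82 × 5.67×10⁻⁸ × 1.20×10^-3 × 1.47×10^13.
P = 821 W.

P ≈ 821 W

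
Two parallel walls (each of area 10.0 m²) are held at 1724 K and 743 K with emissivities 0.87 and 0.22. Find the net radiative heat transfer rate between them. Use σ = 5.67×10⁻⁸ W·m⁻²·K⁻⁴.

For two large parallel gray plates, q = σ(T₁⁴ − T₂⁴) / (1/ε₁ + 1/ε₂ − 1).
1/ε₁ + 1/ε₂ − 1 = 1/0.87 + 1/0.22 − 1 = 4.695.
T₁⁴ − T₂⁴ = 8.83×10^12 − 3.05×10^11 = 8.53×10^12 K⁴.
q = 5.67×10⁻⁸ × 8.53×10^12 / 4.695 = 1.03×10^5 W/m².
Q = q·A = 1.03×10^5 × 10.0 = 1.03×10^6 W.

Q ≈ 1.03×10^6 W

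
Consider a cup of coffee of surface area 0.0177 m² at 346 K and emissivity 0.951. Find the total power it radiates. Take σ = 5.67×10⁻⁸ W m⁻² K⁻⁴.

Stefan–Boltzmann: P = εσAT⁴ = 0.951 × 5.67×10⁻⁸ × 0.0177 × (346)⁴ = 0.951 × 5.67×10⁻⁸ × 0.0177 × 1.43×10^10.
P = 13.7 W.

P ≈ 13.7 W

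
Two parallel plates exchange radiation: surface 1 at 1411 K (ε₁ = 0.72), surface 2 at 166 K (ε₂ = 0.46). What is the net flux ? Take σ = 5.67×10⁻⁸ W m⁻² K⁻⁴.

For two large parallel gray plates, q = σ(T₁⁴ − T₂⁴) / (1/ε₁ + 1/ε₂ − 1).
1/ε₁ + 1/ε₂ − 1 = 1/0.72 + 1/0.46 − 1 = 2.563.
T₁⁴ − T₂⁴ = 3.96×10^12 − 7.59×10^8 = 3.96×10^12 K⁴.
q = 5.67×10⁻⁸ × 3.96×10^12 / 2.563 = 87700 W/m².

q ≈ 87700 W/m²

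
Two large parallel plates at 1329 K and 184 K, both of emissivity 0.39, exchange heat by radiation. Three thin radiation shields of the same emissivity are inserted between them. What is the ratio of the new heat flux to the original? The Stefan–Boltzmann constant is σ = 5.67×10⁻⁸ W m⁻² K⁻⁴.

ratio ≈ 0.250

With N identical shields there are N+1 = 4 gaps in series, each with the same radiative resistance, so the flux falls to 1/(N+1) of its unshielded value.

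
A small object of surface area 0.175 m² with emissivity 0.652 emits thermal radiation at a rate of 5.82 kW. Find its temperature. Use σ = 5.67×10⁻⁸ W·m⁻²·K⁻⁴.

T ≈ 974 K

From P = εσAT⁴, T = (P / εσA)^(1/4) = (5820 / (0.652 × 5.67×10⁻⁸ × 0.175))^(1/4).
T = (9.00×10^11)^(1/4) = 974 K.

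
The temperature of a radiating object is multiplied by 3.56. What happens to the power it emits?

P ∝ T⁴, so the power scales as (3.56)⁴ = 161.

factor ≈ 161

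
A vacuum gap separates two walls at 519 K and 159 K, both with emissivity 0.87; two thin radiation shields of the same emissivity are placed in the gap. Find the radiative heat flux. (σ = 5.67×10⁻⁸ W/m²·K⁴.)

Each of the 3 gaps contributes resistance (2/ε − 1) = 2/0.87 − 1 = 1.299; total = 3.897.
q = σ(T₁⁴ − T₂⁴) / 3.897 = 5.67×10⁻⁸ × 7.19×10^10 / 3.897 = 1050 W/m².

q ≈ 1050 W/m²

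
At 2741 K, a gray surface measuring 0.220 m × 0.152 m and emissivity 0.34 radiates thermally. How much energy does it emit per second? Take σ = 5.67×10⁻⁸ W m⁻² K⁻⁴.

A = 0.220 × 0.152 = 0.0334 m².
Stefan–Boltzmann: P = εσAT⁴ = 0.34 × 5.67×10⁻⁸ × 0.0334 × (2741)⁴ = 0.34 × 5.67×10⁻⁸ × 0.0334 × 5.64×10^13.
P = 36400 W.

P ≈ 36400 W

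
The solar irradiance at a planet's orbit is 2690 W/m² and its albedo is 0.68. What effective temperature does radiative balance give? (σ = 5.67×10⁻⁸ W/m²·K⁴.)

T ≈ 248 K

Power absorbed = (1−a)S·πR²; power emitted = 4πR²σT⁴. Equating and cancelling πR²:
T = ((1−a)S / 4σ)^(1/4) = (861 / (4 × 5.67×10⁻⁸))^(1/4) = (3.80×10^9)^(1/4).
T = 248 K.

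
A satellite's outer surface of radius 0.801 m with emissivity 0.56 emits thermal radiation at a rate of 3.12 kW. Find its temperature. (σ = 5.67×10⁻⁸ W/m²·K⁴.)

T ≈ 332 K

A = 4πr² = 4π × (0.801)² = 8.06 m².
From P = εσAT⁴, T = (P / εσA)^(1/4) = (3120 / (0.56 × 5.67×10⁻⁸ × 8.06))^(1/4).
T = (1.22×10^10)^(1/4) = 332 K.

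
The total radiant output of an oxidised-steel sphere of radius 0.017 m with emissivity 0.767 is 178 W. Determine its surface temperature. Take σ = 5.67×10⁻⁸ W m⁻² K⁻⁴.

A = 4πr² = 4π × (0.017)² = 3.63×10^-3 m².
From P = εσAT⁴, T = (P / εσA)^(1/4) = (178 / (0.767 × 5.67×10⁻⁸ × 3.63×10^-3))^(1/4).
T = (1.13×10^12)^(1/4) = 1030 K.

T ≈ 1030 K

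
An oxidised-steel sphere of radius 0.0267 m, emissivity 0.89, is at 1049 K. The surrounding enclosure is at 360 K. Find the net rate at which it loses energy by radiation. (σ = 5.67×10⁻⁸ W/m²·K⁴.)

A = 4πr² = 4π × (0.0267)² = 8.96×10^-3 m².
Q = εσA(T⁴ − T_s⁴). T⁴ − T_s⁴ = (1049)⁴ − (360)⁴ = 1.21×10^12 − 1.68×10^10 = 1.19×10^12 K⁴.
Q = 0.89 × 5.67×10⁻⁸ × 8.96×10^-3 × 1.19×10^12 = 540 W.

Q ≈ 540 W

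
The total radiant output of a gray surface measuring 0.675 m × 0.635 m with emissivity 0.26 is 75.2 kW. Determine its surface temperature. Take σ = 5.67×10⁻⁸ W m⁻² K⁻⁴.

A = 0.675 × 0.635 = 0.429 m².
From P = εσAT⁴, T = (P / εσA)^(1/4) = (75200 / (0.26 × 5.67×10⁻⁸ × 0.429))^(1/4).
T = (1.19×10^13)^(1/4) = 1860 K.

T ≈ 1860 K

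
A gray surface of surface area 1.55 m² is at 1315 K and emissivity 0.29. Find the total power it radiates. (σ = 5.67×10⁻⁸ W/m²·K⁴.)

P ≈ 76200 W

P = εσAT⁴ = 0.29 × 5.67×10⁻⁸ × 1.55 × (1315)⁴ = 0.29 × 5.67×10⁻⁸ × 1.55 × 2.99×10^12.
P = 76200 W.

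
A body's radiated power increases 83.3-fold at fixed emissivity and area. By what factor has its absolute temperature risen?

P ∝ T⁴ ⇒ T ∝ P^(1/4), so T scales by (83.3)^(1/4) = 3.02.

factor ≈ 3.02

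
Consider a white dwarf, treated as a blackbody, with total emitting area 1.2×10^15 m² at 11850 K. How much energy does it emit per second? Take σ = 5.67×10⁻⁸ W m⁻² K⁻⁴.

P ≈ 1.34×10^24 W

P = σAT⁴ = 5.67×10⁻⁸ × 1.20×10^15 × (11850)⁴ = 5.67×10⁻⁸ × 1.20×10^15 × 1.97×10^16.
P = 1.34×10^24 W.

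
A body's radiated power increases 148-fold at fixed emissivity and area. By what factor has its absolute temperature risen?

P ∝ T⁴ ⇒ T ∝ P^(1/4), so T scales by (148)^(1/4) = 3.49.

factor ≈ 3.49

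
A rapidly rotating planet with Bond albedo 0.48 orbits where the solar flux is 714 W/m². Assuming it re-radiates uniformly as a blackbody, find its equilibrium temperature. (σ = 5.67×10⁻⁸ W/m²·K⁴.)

T ≈ 201 K

Power absorbed = (1−a)S·πR²; power emitted = 4πR²σT⁴. Equating and cancelling πR²:
T = ((1−a)S / 4σ)^(1/4) = (371 / (4 × 5.67×10⁻⁸))^(1/4) = (1.64×10^9)^(1/4).
T = 201 K.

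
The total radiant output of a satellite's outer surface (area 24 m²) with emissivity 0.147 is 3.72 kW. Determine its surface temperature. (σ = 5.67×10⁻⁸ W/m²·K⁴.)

From P = εσAT⁴, T = (P / εσA)^(1/4) = (3720 / (0.147 × 5.67×10⁻⁸ × 24.0))^(1/4).
T = (1.86×10^10)^(1/4) = 369 K.

T ≈ 369 K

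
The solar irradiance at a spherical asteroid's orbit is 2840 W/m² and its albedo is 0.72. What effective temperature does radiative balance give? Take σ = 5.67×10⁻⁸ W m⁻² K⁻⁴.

Power absorbed = (1−a)S·πR²; power emitted = 4πR²σT⁴. Equating and cancelling πR²:
T = ((1−a)S / 4σ)^(1/4) = (795 / (4 × 5.67×10⁻⁸))^(1/4) = (3.51×10^9)^(1/4).
T = 243 K.

T ≈ 243 K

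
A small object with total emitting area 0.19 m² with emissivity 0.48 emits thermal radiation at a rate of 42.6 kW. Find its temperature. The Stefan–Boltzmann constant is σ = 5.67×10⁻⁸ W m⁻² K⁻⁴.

From P = εσAT⁴, T = (P / εσA)^(1/4) = (42600 / (0.48 × 5.67×10⁻⁸ × 0.190))^(1/4).
T = (8.24×10^12)^(1/4) = 1690 K.

T ≈ 1690 K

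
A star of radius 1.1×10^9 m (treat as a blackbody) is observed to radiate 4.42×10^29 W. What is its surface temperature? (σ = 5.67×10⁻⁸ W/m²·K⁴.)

A = 4πr² = 4π × (1.1×10^9)² = 1.52×10^19 m².
From P = σAT⁴, T = (P / σA)^(1/4) = (4.42×10^29 / (5.67×10⁻⁸ × 1.52×10^19))^(1/4).
T = (5.13×10^17)^(1/4) = 26800 K.

T ≈ 26800 K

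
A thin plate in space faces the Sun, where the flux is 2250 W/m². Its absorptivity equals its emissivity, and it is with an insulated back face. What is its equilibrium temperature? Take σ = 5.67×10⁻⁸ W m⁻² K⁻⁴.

T ≈ 446 K

Absorbed flux αS = emitted flux εσT⁴ (one radiating face); with α = ε, T = (S/σ)^(1/4).
T = (2250 / 5.67×10⁻⁸)^(1/4) = (3.97×10^10)^(1/4).
T = 446 K.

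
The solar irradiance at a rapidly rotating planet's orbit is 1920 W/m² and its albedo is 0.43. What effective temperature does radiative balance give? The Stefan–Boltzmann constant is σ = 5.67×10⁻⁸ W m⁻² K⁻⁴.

Power absorbed = (1−a)S·πR²; power emitted = 4πR²σT⁴. Equating and cancelling πR²:
T = ((1−a)S / 4σ)^(1/4) = (1090 / (4 × 5.67×10⁻⁸))^(1/4) = (4.83×10^9)^(1/4).
T = 264 K.

T ≈ 264 K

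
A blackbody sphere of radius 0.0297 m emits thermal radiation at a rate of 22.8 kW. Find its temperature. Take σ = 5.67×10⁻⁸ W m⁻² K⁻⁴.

T ≈ 2450 K

A = 4πr² = 4π × (0.0297)² = 0.0111 m².
From P = σAT⁴, T = (P / σA)^(1/4) = (22800 / (5.67×10⁻⁸ × 0.0111))^(1/4).
T = (3.63×10^13)^(1/4) = 2450 K.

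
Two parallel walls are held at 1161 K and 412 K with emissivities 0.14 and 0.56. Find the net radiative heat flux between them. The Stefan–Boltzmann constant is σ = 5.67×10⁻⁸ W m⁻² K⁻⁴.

q ≈ 12800 W/m²

For two large parallel gray plates, q = σ(T₁⁴ − T₂⁴) / (1/ε₁ + 1/ε₂ − 1).
1/ε₁ + 1/ε₂ − 1 = 1/0.14 + 1/0.56 − 1 = 7.929.
T₁⁴ − T₂⁴ = 1.82×10^12 − 2.88×10^10 = 1.79×10^12 K⁴.
q = 5.67×10⁻⁸ × 1.79×10^12 / 7.929 = 12800 W/m².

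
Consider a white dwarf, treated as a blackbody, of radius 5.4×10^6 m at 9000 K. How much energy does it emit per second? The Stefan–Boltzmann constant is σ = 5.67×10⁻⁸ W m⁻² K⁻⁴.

P ≈ 1.36×10^23 W

A = 4πr² = 4π × (5.4×10^6)² = 3.66×10^14 m².
P = σAT⁴ = 5.67×10⁻⁸ × 3.66×10^14 × (9000)⁴ = 5.67×10⁻⁸ × 3.66×10^14 × 6.56×10^15.
P = 1.36×10^23 W.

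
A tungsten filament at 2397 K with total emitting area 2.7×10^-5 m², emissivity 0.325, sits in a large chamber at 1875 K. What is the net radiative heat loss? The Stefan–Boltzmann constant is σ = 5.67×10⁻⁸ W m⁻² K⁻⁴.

Q = εσA(T⁴ − T_s⁴). T⁴ − T_s⁴ = (2397)⁴ − (1875)⁴ = 3.30×10^13 − 1.24×10^13 = 2.07×10^13 K⁴.
Q = 0.325 × 5.67×10⁻⁸ × 2.70×10^-5 × 2.07×10^13 = 10.3 W.

Q ≈ 10.3 W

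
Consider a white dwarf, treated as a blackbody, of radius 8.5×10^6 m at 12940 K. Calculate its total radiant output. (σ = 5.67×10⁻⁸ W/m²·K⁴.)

A = 4πr² = 4π × (8.5×10^6)² = 9.08×10^14 m².
P = σAT⁴ = 5.67×10⁻⁸ × 9.08×10^14 × (12940)⁴ = 5.67×10⁻⁸ × 9.08×10^14 × 2.80×10^16.
P = 1.44×10^24 W.

P ≈ 1.44×10^24 W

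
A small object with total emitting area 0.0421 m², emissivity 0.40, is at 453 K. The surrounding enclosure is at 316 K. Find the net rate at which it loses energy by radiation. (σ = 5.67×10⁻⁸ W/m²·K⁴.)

Q = εσA(T⁴ − T_s⁴). T⁴ − T_s⁴ = (453)⁴ − (316)⁴ = 4.21×10^10 − 9.97×10^9 = 3.21×10^10 K⁴.
Q = 0.40 × 5.67×10⁻⁸ × 0.0421 × 3.21×10^10 = 30.7 W.

Q ≈ 30.7 W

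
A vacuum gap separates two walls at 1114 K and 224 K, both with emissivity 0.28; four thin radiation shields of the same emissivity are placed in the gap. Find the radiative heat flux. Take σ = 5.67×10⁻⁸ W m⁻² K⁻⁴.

q ≈ 2840 W/m²

Each of the 5 gaps contributes resistance (2/ε − 1) = 2/0.28 − 1 = 6.143; total = 30.71.
q = σ(T₁⁴ − T₂⁴) / 30.71 = 5.67×10⁻⁸ × 1.54×10^12 / 30.71 = 2840 W/m².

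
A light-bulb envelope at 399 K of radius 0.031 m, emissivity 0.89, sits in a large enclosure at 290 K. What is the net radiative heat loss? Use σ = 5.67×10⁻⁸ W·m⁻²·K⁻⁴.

Q ≈ 11.1 W

A = 4πr² = 4π × (0.031)² = 0.0121 m².
Q = εσA(T⁴ − T_s⁴). T⁴ − T_s⁴ = (399)⁴ − (290)⁴ = 2.53×10^10 − 7.07×10^9 = 1.83×10^10 K⁴.
Q = 0.89 × 5.67×10⁻⁸ × 0.0121 × 1.83×10^10 = 11.1 W.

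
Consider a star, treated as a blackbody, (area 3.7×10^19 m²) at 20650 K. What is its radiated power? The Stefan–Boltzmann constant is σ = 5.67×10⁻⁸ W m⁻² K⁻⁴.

P = σAT⁴ = 5.67×10⁻⁸ × 3.70×10^19 × (20650)⁴ = 5.67×10⁻⁸ × 3.70×10^19 × 1.82×10^17.
P = 3.81×10^29 W.

P ≈ 3.81×10^29 W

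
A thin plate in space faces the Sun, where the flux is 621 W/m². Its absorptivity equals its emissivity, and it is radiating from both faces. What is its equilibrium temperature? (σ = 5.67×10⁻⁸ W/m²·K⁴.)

T ≈ 272 K

Absorbed flux αS = emitted flux 2εσT⁴ per unit area; with α = ε this gives T = (S/2σ)^(1/4).
T = (621 / (2 × 5.67×10⁻⁸))^(1/4) = (5.48×10^9)^(1/4).
T = 272 K.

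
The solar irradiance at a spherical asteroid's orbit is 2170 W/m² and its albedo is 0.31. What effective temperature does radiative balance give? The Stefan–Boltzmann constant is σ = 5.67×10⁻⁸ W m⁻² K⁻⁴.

T ≈ 285 K

Power absorbed = (1−a)S·πR²; power emitted = 4πR²σT⁴. Equating and cancelling πR²:
T = ((1−a)S / 4σ)^(1/4) = (1500 / (4 × 5.67×10⁻⁸))^(1/4) = (6.60×10^9)^(1/4).
T = 285 K.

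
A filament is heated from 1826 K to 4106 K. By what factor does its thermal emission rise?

ratio ≈ 25.6

P ∝ T⁴, so the ratio is (4106/1826)⁴ = (2.249)⁴ = 25.6.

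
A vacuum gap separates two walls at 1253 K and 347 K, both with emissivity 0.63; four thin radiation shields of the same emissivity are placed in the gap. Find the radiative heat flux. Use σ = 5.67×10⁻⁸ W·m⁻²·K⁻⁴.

Each of the 5 gaps contributes resistance (2/ε − 1) = 2/0.63 − 1 = 2.175; total = 10.87.
q = σ(T₁⁴ − T₂⁴) / 10.87 = 5.67×10⁻⁸ × 2.45×10^12 / 10.87 = 12800 W/m².

q ≈ 12800 W/m²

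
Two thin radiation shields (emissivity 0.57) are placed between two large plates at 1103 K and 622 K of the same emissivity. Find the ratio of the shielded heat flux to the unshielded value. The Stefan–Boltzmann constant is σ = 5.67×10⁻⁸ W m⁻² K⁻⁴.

With N identical shields there are N+1 = 3 gaps in series, each with the same radiative resistance, so the flux falls to 1/(N+1) of its unshielded value.

ratio ≈ 0.333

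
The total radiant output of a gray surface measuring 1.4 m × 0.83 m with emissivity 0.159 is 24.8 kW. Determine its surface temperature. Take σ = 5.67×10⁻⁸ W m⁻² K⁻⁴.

T ≈ 1240 K

A = 1.4 × 0.83 = 1.16 m².
From P = εσAT⁴, T = (P / εσA)^(1/4) = (24800 / (0.159 × 5.67×10⁻⁸ × 1.16))^(1/4).
T = (2.37×10^12)^(1/4) = 1240 K.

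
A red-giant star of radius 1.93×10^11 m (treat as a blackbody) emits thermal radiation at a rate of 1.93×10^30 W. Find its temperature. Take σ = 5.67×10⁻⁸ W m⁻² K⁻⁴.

T ≈ 2920 K

A = 4πr² = 4π × (1.93×10^11)² = 4.68×10^23 m².
From P = σAT⁴, T = (P / σA)^(1/4) = (1.93×10^30 / (5.67×10⁻⁸ × 4.68×10^23))^(1/4).
T = (7.27×10^13)^(1/4) = 2920 K.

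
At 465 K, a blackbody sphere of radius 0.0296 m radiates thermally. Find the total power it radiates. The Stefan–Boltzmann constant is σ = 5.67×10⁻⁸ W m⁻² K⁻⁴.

A = 4πr² = 4π × (0.0296)² = 0.0110 m².
P = σAT⁴ = 5.67×10⁻⁸ × 0.0110 × (465)⁴ = 5.67×10⁻⁸ × 0.0110 × 4.68×10^10.
P = 29.2 W.

P ≈ 29.2 W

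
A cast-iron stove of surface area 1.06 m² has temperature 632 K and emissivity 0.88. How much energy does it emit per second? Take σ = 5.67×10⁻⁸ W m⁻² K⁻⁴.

P ≈ 8440 W

P = εσAT⁴ = 0.88 × 5.67×10⁻⁸ × 1.06 × (632)⁴ = 0.88 × 5.67×10⁻⁸ × 1.06 × 1.60×10^11.
P = 8440 W.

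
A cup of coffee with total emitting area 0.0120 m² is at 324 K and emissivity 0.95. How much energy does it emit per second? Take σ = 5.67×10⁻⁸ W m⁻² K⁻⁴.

Stefan–Boltzmann: P = εσAT⁴ = 0.95 × 5.67×10⁻⁸ × 0.0120 × (324)⁴ = 0.95 × 5.67×10⁻⁸ × 0.0120 × 1.10×10^10.
P = 7.12 W.

P ≈ 7.12 W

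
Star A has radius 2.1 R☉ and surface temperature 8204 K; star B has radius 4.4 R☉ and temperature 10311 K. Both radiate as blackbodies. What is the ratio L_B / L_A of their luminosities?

L = 4πR²σT⁴ ∝ R²T⁴, so L_B/L_A = (4.4/2.1)² × (10311/8204)⁴ = 4.39 × 2.50 = 11.0.

L_B/L_A ≈ 11.0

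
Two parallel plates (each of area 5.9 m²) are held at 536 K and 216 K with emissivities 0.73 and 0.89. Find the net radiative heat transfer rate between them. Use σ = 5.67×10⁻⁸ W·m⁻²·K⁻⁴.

Q ≈ 18000 W

For two large parallel gray plates, q = σ(T₁⁴ − T₂⁴) / (1/ε₁ + 1/ε₂ − 1).
1/ε₁ + 1/ε₂ − 1 = 1/0.73 + 1/0.89 − 1 = 1.493.
T₁⁴ − T₂⁴ = 8.25×10^10 − 2.18×10^9 = 8.04×10^10 K⁴.
q = 5.67×10⁻⁸ × 8.04×10^10 / 1.493 = 3050 W/m².
Q = q·A = 3050 × 5.9 = 18000 W.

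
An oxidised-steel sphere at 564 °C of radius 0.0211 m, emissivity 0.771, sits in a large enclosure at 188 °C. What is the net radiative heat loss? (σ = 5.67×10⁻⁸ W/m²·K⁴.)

A = 4πr² = 4π × (0.0211)² = 5.59×10^-3 m².
Convert: 564 °C = 837 K; 188 °C = 461 K.
Q = εσA(T⁴ − T_s⁴). T⁴ − T_s⁴ = (837)⁴ − (461)⁴ = 4.91×10^11 − 4.52×10^10 = 4.46×10^11 K⁴.
Q = 0.771 × 5.67×10⁻⁸ × 5.59×10^-3 × 4.46×10^11 = 109 W.

Q ≈ 109 W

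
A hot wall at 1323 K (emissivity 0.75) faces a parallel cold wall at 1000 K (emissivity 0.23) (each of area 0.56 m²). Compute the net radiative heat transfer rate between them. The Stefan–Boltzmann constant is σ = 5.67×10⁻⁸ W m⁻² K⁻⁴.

For two large parallel gray plates, q = σ(T₁⁴ − T₂⁴) / (1/ε₁ + 1/ε₂ − 1).
1/ε₁ + 1/ε₂ − 1 = 1/0.75 + 1/0.23 − 1 = 4.681.
T₁⁴ − T₂⁴ = 3.06×10^12 − 1.00×10^12 = 2.06×10^12 K⁴.
q = 5.67×10⁻⁸ × 2.06×10^12 / 4.681 = 25000 W/m².
Q = q·A = 25000 × 0.56 = 14000 W.

Q ≈ 14000 W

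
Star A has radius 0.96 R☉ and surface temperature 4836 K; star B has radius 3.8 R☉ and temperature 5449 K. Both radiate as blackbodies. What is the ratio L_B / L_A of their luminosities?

L_B/L_A ≈ 25.3

L = 4πR²σT⁴ ∝ R²T⁴, so L_B/L_A = (3.8/0.96)² × (5449/4836)⁴ = 15.7 × 1.61 = 25.3.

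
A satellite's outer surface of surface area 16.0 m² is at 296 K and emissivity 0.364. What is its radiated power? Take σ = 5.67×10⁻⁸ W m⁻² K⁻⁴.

Stefan–Boltzmann: P = εσAT⁴ = 0.364 × 5.67×10⁻⁸ × 16.0 × (296)⁴ = 0.364 × 5.67×10⁻⁸ × 16.0 × 7.68×10^9.
P = 2530 W.

P ≈ 2530 W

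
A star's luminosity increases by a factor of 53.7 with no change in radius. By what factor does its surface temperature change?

P ∝ T⁴ ⇒ T ∝ P^(1/4), so T scales by (53.7)^(1/4) = 2.71.

factor ≈ 2.71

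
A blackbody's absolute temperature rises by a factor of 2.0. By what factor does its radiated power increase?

factor ≈ 16.0

P ∝ T⁴, so the power scales as (2.0)⁴ = 16.0.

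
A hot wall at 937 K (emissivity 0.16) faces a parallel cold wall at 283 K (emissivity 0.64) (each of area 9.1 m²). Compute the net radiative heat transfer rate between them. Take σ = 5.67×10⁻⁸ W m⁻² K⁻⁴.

Q ≈ 57900 W

For two large parallel gray plates, q = σ(T₁⁴ − T₂⁴) / (1/ε₁ + 1/ε₂ − 1).
1/ε₁ + 1/ε₂ − 1 = 1/0.16 + 1/0.64 − 1 = 6.812.
T₁⁴ − T₂⁴ = 7.71×10^11 − 6.41×10^9 = 7.64×10^11 K⁴.
q = 5.67×10⁻⁸ × 7.64×10^11 / 6.812 = 6360 W/m².
Q = q·A = 6360 × 9.1 = 57900 W.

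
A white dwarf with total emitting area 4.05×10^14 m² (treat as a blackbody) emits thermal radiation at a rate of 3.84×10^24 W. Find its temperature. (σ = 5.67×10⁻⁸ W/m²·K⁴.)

From P = σAT⁴, T = (P / σA)^(1/4) = (3.84×10^24 / (5.67×10⁻⁸ × 4.05×10^14))^(1/4).
T = (1.67×10^17)^(1/4) = 20200 K.

T ≈ 20200 K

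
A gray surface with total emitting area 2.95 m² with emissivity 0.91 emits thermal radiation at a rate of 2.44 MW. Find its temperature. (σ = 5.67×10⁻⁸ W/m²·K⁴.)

T ≈ 2000 K

From P = εσAT⁴, T = (P / εσA)^(1/4) = (2.44×10^6 / (0.91 × 5.67×10⁻⁸ × 2.95))^(1/4).
T = (1.60×10^13)^(1/4) = 2000 K.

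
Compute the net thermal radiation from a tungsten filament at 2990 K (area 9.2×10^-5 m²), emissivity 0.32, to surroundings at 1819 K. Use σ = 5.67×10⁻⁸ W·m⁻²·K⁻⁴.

Q ≈ 115 W

Q = εσA(T⁴ − T_s⁴). T⁴ − T_s⁴ = (2990)⁴ − (1819)⁴ = 7.99×10^13 − 1.09×10^13 = 6.90×10^13 K⁴.
Q = 0.32 × 5.67×10⁻⁸ × 9.20×10^-5 × 6.90×10^13 = 115 W.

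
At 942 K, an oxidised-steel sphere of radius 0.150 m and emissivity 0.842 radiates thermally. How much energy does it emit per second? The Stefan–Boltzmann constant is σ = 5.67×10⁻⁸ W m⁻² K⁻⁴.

P ≈ 10600 W

A = 4πr² = 4π × (0.150)² = 0.283 m².
P = εσAT⁴ = 0.842 × 5.67×10⁻⁸ × 0.283 × (942)⁴ = 0.842 × 5.67×10⁻⁸ × 0.283 × 7.87×10^11.
P = 10600 W.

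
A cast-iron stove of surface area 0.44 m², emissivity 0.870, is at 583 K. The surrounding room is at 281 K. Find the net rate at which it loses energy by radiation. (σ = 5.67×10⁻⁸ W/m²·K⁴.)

Q ≈ 2370 W

Q = εσA(T⁴ − T_s⁴). T⁴ − T_s⁴ = (583)⁴ − (281)⁴ = 1.16×10^11 − 6.23×10^9 = 1.09×10^11 K⁴.
Q = 0.870 × 5.67×10⁻⁸ × 0.440 × 1.09×10^11 = 2370 W.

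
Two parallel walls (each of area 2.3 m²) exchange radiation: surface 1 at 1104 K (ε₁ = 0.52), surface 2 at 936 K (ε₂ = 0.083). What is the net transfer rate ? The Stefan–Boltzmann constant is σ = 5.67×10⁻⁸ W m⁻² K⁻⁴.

Q ≈ 7220 W

For two large parallel gray plates, q = σ(T₁⁴ − T₂⁴) / (1/ε₁ + 1/ε₂ − 1).
1/ε₁ + 1/ε₂ − 1 = 1/0.52 + 1/0.083 − 1 = 12.97.
T₁⁴ − T₂⁴ = 1.49×10^12 − 7.68×10^11 = 7.18×10^11 K⁴.
q = 5.67×10⁻⁸ × 7.18×10^11 / 12.97 = 3140 W/m².
Q = q·A = 3140 × 2.3 = 7220 W.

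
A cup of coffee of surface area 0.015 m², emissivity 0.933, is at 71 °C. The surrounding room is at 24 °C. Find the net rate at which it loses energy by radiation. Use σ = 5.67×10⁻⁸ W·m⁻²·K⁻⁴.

Q ≈ 4.94 W

Convert: 71 °C = 344 K; 24 °C = 297 K.
Q = εσA(T⁴ − T_s⁴). T⁴ − T_s⁴ = (344)⁴ − (297)⁴ = 1.40×10^10 − 7.78×10^9 = 6.22×10^9 K⁴.
Q = 0.933 × 5.67×10⁻⁸ × 0.0150 × 6.22×10^9 = 4.94 W.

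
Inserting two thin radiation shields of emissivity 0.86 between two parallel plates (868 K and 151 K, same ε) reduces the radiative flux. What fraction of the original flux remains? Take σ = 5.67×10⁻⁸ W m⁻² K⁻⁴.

ratio ≈ 0.333

With N identical shields there are N+1 = 3 gaps in series, each with the same radiative resistance, so the flux falls to 1/(N+1) of its unshielded value.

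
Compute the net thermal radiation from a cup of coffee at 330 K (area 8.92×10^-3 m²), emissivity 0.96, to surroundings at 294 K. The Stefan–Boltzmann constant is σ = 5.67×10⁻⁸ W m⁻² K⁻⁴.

Q = εσA(T⁴ − T_s⁴). T⁴ − T_s⁴ = (330)⁴ − (294)⁴ = 1.19×10^10 − 7.47×10^9 = 4.39×10^9 K⁴.
Q = 0.96 × 5.67×10⁻⁸ × 8.92×10^-3 × 4.39×10^9 = 2.13 W.

Q ≈ 2.13 W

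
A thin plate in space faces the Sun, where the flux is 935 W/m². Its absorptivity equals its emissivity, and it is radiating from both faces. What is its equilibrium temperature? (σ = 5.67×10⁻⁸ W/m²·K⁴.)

Absorbed flux αS = emitted flux 2εσT⁴ per unit area; with α = ε this gives T = (S/2σ)^(1/4).
T = (935 / (2 × 5.67×10⁻⁸))^(1/4) = (8.25×10^9)^(1/4).
T = 301 K.

T ≈ 301 K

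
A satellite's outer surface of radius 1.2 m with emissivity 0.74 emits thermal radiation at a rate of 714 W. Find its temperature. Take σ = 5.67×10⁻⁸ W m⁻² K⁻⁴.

A = 4πr² = 4π × (1.2)² = 18.1 m².
From P = εσAT⁴, T = (P / εσA)^(1/4) = (714 / (0.74 × 5.67×10⁻⁸ × 18.1))^(1/4).
T = (9.40×10^8)^(1/4) = 175 K.

T ≈ 175 K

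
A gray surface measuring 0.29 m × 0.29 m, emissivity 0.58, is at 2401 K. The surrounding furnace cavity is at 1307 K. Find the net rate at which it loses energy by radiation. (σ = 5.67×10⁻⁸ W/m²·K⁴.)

A = 0.29 × 0.29 = 0.0841 m².
Q = εσA(T⁴ − T_s⁴). T⁴ − T_s⁴ = (2401)⁴ − (1307)⁴ = 3.32×10^13 − 2.92×10^12 = 3.03×10^13 K⁴.
Q = 0.58 × 5.67×10⁻⁸ × 0.0841 × 3.03×10^13 = 83800 W.

Q ≈ 83800 W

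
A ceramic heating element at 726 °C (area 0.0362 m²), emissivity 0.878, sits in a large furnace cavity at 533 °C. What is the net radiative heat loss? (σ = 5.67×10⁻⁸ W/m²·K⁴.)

Q ≈ 1030 W

Convert: 726 °C = 999 K; 533 °C = 806 K.
Q = εσA(T⁴ − T_s⁴). T⁴ − T_s⁴ = (999)⁴ − (806)⁴ = 9.96×10^11 − 4.22×10^11 = 5.74×10^11 K⁴.
Q = 0.878 × 5.67×10⁻⁸ × 0.0362 × 5.74×10^11 = 1030 W.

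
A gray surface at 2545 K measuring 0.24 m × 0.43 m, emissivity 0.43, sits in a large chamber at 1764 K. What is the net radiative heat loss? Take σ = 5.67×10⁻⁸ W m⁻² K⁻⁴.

A = 0.24 × 0.43 = 0.103 m².
Q = εσA(T⁴ − T_s⁴). T⁴ − T_s⁴ = (2545)⁴ − (1764)⁴ = 4.20×10^13 − 9.68×10^12 = 3.23×10^13 K⁴.
Q = 0.43 × 5.67×10⁻⁸ × 0.103 × 3.23×10^13 = 81200 W.

Q ≈ 81200 W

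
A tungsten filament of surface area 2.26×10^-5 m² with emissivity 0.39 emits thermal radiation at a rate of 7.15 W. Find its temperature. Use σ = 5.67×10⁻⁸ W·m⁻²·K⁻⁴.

T ≈ 1940 K

From P = εσAT⁴, T = (P / εσA)^(1/4) = (7.15 / (0.39 × 5.67×10⁻⁸ × 2.26×10^-5))^(1/4).
T = (1.43×10^13)^(1/4) = 1940 K.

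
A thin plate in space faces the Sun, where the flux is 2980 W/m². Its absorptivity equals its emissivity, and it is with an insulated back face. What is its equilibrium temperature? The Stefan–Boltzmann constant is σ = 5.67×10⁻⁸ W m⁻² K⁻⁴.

T ≈ 479 K

Absorbed flux αS = emitted flux εσT⁴ (one radiating face); with α = ε, T = (S/σ)^(1/4).
T = (2980 / 5.67×10⁻⁸)^(1/4) = (5.26×10^10)^(1/4).
T = 479 K.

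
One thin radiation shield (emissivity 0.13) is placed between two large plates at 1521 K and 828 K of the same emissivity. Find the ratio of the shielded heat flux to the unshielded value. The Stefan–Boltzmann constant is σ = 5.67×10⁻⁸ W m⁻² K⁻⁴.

ratio ≈ 0.500

With N identical shields there are N+1 = 2 gaps in series, each with the same radiative resistance, so the flux falls to 1/(N+1) of its unshielded value.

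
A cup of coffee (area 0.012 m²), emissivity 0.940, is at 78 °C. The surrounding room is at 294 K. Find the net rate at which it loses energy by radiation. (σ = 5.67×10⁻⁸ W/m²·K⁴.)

Q ≈ 4.93 W

Convert: 78 °C = 351 K.
Q = εσA(T⁴ − T_s⁴). T⁴ − T_s⁴ = (351)⁴ − (294)⁴ = 1.52×10^10 − 7.47×10^9 = 7.71×10^9 K⁴.
Q = 0.940 × 5.67×10⁻⁸ × 0.0120 × 7.71×10^9 = 4.93 W.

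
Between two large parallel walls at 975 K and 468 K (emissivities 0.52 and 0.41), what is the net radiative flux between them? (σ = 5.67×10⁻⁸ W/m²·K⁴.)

For two large parallel gray plates, q = σ(T₁⁴ − T₂⁴) / (1/ε₁ + 1/ε₂ − 1).
1/ε₁ + 1/ε₂ − 1 = 1/0.52 + 1/0.41 − 1 = 3.362.
T₁⁴ − T₂⁴ = 9.04×10^11 − 4.80×10^10 = 8.56×10^11 K⁴.
q = 5.67×10⁻⁸ × 8.56×10^11 / 3.362 = 14400 W/m².

q ≈ 14400 W/m²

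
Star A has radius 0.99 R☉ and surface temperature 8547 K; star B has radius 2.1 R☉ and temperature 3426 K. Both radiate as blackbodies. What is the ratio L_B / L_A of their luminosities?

L_B/L_A ≈ 0.116

L = 4πR²σT⁴ ∝ R²T⁴, so L_B/L_A = (2.1/0.99)² × (3426/8547)⁴ = 4.50 × 0.0258 = 0.116.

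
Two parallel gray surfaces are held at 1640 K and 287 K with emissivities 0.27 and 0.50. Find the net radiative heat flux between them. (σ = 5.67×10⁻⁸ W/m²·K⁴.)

q ≈ 87100 W/m²

For two large parallel gray plates, q = σ(T₁⁴ − T₂⁴) / (1/ε₁ + 1/ε₂ − 1).
1/ε₁ + 1/ε₂ − 1 = 1/0.27 + 1/0.50 − 1 = 4.704.
T₁⁴ − T₂⁴ = 7.23×10^12 − 6.78×10^9 = 7.23×10^12 K⁴.
q = 5.67×10⁻⁸ × 7.23×10^12 / 4.704 = 87100 W/m².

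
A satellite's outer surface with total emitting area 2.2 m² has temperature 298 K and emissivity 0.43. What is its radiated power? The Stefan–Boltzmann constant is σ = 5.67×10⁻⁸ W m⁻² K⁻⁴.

P = εσAT⁴ = 0.43 × 5.67×10⁻⁸ × 2.20 × (298)⁴ = 0.43 × 5.67×10⁻⁸ × 2.20 × 7.89×10^9.
P = 423 W.

P ≈ 423 W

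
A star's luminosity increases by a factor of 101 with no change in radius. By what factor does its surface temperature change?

factor ≈ 3.17

P ∝ T⁴ ⇒ T ∝ P^(1/4), so T scales by (101)^(1/4) = 3.17.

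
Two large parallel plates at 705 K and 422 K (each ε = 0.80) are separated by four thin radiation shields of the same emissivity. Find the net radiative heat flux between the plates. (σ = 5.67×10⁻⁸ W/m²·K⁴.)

q ≈ 1630 W/m²

Each of the 5 gaps contributes resistance (2/ε − 1) = 2/0.80 − 1 = 1.500; total = 7.500.
q = σ(T₁⁴ − T₂⁴) / 7.500 = 5.67×10⁻⁸ × 2.15×10^11 / 7.500 = 1630 W/m².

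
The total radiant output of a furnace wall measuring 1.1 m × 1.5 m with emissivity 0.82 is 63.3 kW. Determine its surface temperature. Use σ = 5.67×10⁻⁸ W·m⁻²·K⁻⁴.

A = 1.1 × 1.5 = 1.65 m².
From P = εσAT⁴, T = (P / εσA)^(1/4) = (63300 / (0.82 × 5.67×10⁻⁸ × 1.65))^(1/4).
T = (8.25×10^11)^(1/4) = 953 K.

T ≈ 953 K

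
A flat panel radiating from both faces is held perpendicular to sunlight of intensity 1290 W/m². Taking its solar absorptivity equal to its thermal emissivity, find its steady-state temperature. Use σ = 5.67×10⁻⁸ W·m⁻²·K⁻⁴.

T ≈ 327 K

Absorbed flux αS = emitted flux 2εσT⁴ per unit area; with α = ε this gives T = (S/2σ)^(1/4).
T = (1290 / (2 × 5.67×10⁻⁸))^(1/4) = (1.14×10^10)^(1/4).
T = 327 K.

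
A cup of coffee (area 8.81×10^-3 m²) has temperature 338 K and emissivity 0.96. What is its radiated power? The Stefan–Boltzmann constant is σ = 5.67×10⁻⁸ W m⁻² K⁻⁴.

P ≈ 6.26 W

P = εσAT⁴ = 0.96 × 5.67×10⁻⁸ × 8.81×10^-3 × (338)⁴ = 0.96 × 5.67×10⁻⁸ × 8.81×10^-3 × 1.31×10^10.
P = 6.26 W.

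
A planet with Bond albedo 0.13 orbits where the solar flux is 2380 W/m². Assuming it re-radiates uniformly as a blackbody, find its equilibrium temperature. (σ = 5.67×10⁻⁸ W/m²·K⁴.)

Power absorbed = (1−a)S·πR²; power emitted = 4πR²σT⁴. Equating and cancelling πR²:
T = ((1−a)S / 4σ)^(1/4) = (2070 / (4 × 5.67×10⁻⁸))^(1/4) = (9.13×10^9)^(1/4).
T = 309 K.

T ≈ 309 K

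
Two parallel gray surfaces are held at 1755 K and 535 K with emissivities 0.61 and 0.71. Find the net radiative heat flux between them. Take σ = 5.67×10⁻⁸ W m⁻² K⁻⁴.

q ≈ 2.60×10^5 W/m²

For two large parallel gray plates, q = σ(T₁⁴ − T₂⁴) / (1/ε₁ + 1/ε₂ − 1).
1/ε₁ + 1/ε₂ − 1 = 1/0.61 + 1/0.71 − 1 = 2.048.
T₁⁴ − T₂⁴ = 9.49×10^12 − 8.19×10^10 = 9.40×10^12 K⁴.
q = 5.67×10⁻⁸ × 9.40×10^12 / 2.048 = 2.60×10^5 W/m².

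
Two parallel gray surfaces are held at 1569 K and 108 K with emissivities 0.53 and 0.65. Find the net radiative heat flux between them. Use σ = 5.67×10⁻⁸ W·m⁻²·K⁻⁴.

For two large parallel gray plates, q = σ(T₁⁴ − T₂⁴) / (1/ε₁ + 1/ε₂ − 1).
1/ε₁ + 1/ε₂ − 1 = 1/0.53 + 1/0.65 − 1 = 2.425.
T₁⁴ − T₂⁴ = 6.06×10^12 − 1.36×10^8 = 6.06×10^12 K⁴.
q = 5.67×10⁻⁸ × 6.06×10^12 / 2.425 = 1.42×10^5 W/m².

q ≈ 1.42×10^5 W/m²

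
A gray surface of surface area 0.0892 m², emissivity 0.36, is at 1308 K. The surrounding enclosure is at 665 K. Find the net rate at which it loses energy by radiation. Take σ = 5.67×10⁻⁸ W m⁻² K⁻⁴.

Q = εσA(T⁴ − T_s⁴). T⁴ − T_s⁴ = (1308)⁴ − (665)⁴ = 2.93×10^12 − 1.96×10^11 = 2.73×10^12 K⁴.
Q = 0.36 × 5.67×10⁻⁸ × 0.0892 × 2.73×10^12 = 4970 W.

Q ≈ 4970 W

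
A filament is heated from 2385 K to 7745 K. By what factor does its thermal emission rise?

P ∝ T⁴, so the ratio is (7745/2385)⁴ = (3.247)⁴ = 111.

ratio ≈ 111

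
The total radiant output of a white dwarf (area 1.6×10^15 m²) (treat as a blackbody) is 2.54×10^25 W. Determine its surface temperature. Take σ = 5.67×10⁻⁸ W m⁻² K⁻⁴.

T ≈ 23000 K

From P = σAT⁴, T = (P / σA)^(1/4) = (2.54×10^25 / (5.67×10⁻⁸ × 1.60×10^15))^(1/4).
T = (2.80×10^17)^(1/4) = 23000 K.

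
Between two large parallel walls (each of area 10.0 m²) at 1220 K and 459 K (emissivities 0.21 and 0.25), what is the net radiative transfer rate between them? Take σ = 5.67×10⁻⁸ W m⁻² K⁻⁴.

For two large parallel gray plates, q = σ(T₁⁴ − T₂⁴) / (1/ε₁ + 1/ε₂ − 1).
1/ε₁ + 1/ε₂ − 1 = 1/0.21 + 1/0.25 − 1 = 7.762.
T₁⁴ − T₂⁴ = 2.22×10^12 − 4.44×10^10 = 2.17×10^12 K⁴.
q = 5.67×10⁻⁸ × 2.17×10^12 / 7.762 = 15900 W/m².
Q = q·A = 15900 × 10.0 = 1.59×10^5 W.

Q ≈ 1.59×10^5 W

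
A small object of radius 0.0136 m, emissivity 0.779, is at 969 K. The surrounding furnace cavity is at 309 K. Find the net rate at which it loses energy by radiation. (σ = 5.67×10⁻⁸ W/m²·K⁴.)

Q ≈ 89.6 W

A = 4πr² = 4π × (0.0136)² = 2.32×10^-3 m².
Q = εσA(T⁴ − T_s⁴). T⁴ − T_s⁴ = (969)⁴ − (309)⁴ = 8.82×10^11 − 9.12×10^9 = 8.73×10^11 K⁴.
Q = 0.779 × 5.67×10⁻⁸ × 2.32×10^-3 × 8.73×10^11 = 89.6 W.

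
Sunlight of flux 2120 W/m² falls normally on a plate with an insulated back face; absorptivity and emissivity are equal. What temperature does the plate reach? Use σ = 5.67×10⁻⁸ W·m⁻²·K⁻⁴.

Absorbed flux αS = emitted flux εσT⁴ (one radiating face); with α = ε, T = (S/σ)^(1/4).
T = (2120 / 5.67×10⁻⁸)^(1/4) = (3.74×10^10)^(1/4).
T = 440 K.

T ≈ 440 K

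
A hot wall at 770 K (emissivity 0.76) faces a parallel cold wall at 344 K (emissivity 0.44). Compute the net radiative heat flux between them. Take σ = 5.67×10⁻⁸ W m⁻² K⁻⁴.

For two large parallel gray plates, q = σ(T₁⁴ − T₂⁴) / (1/ε₁ + 1/ε₂ − 1).
1/ε₁ + 1/ε₂ − 1 = 1/0.76 + 1/0.44 − 1 = 2.589.
T₁⁴ − T₂⁴ = 3.52×10^11 − 1.40×10^10 = 3.38×10^11 K⁴.
q = 5.67×10⁻⁸ × 3.38×10^11 / 2.589 = 7390 W/m².

q ≈ 7390 W/m²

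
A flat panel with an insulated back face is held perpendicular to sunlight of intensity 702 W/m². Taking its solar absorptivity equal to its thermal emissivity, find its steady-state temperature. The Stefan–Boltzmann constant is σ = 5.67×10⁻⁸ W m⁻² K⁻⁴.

T ≈ 334 K

Absorbed flux αS = emitted flux εσT⁴ (one radiating face); with α = ε, T = (S/σ)^(1/4).
T = (702 / 5.67×10⁻⁸)^(1/4) = (1.24×10^10)^(1/4).
T = 334 K.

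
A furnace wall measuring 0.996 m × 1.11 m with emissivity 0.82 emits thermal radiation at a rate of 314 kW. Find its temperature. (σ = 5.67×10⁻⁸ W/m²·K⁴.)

T ≈ 1570 K

A = 0.996 × 1.11 = 1.11 m².
From P = εσAT⁴, T = (P / εσA)^(1/4) = (3.14×10^5 / (0.82 × 5.67×10⁻⁸ × 1.11))^(1/4).
T = (6.11×10^12)^(1/4) = 1570 K.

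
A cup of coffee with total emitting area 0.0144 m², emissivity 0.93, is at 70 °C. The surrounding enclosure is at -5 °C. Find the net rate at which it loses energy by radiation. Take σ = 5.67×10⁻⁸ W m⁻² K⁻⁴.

Q ≈ 6.59 W

Convert: 70 °C = 343 K; -5 °C = 268 K.
Q = εσA(T⁴ − T_s⁴). T⁴ − T_s⁴ = (343)⁴ − (268)⁴ = 1.38×10^10 − 5.16×10^9 = 8.68×10^9 K⁴.
Q = 0.93 × 5.67×10⁻⁸ × 0.0144 × 8.68×10^9 = 6.59 W.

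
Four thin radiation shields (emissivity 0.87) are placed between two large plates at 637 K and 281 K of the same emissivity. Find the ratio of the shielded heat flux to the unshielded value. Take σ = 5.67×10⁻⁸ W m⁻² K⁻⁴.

ratio ≈ 0.200

With N identical shields there are N+1 = 5 gaps in series, each with the same radiative resistance, so the flux falls to 1/(N+1) of its unshielded value.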